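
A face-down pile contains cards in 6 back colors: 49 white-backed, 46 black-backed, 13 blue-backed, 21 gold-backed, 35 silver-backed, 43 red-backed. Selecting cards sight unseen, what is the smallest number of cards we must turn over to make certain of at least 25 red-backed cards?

To avoid red-backed cards as long as possible, exhaust the other 5 back colors first.
The worst case draws every non-red-backed card first: 49 + 46 + 13 + 21 + 35 = 164.
The next 25 draws are then forced to be red-backed, giving 164 + 25 = 189.

189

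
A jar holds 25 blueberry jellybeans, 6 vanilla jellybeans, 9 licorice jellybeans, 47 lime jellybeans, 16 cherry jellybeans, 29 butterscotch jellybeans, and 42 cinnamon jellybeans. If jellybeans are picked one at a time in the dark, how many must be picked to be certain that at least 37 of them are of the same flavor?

In the worst case we take at most 36 of each flavor, but all 25 blueberry, all 6 vanilla, all 9 licorice, all 16 cherry, and all 29 butterscotch (fewer than 36), giving 25 + 6 + 9 + 36 + 16 + 29 + 36 = 157.
One more jellybean then forces some flavor to 37, so 157 + 1 = 158.

158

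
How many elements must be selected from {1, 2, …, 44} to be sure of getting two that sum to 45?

23

Partition {1, …, 44} into 22 pairs: {1,44}, {2,43}, …, {22,23}.
Choosing 22 integers — say the integers 1 through 22 — takes one from each pair and avoids the property.
Choosing 23 forces two into the same pair by pigeonhole, and those sum to 45. So 23.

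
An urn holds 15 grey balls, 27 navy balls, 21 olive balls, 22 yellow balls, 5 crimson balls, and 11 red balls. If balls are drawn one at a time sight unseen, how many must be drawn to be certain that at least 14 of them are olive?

94

The worst case draws every non-olive ball first: 15 + 27 + 22 + 5 + 11 = 80.
The next 14 draws are then forced to be olive, giving 80 + 14 = 94.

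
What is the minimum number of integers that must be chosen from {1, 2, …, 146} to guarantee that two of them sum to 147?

Partition {1, …, 146} into 73 pairs: {1,146}, {2,145}, …, {73,74}.
Choosing 73 integers — say the integers 1 through 73 — takes one from each pair and avoids the property.
Choosing 74 forces two into the same pair by pigeonhole, and those sum to 147. So 74.

74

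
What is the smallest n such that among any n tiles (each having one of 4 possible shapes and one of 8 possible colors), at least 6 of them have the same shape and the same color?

There are 4 × 8 = 32 (shape, color) combinations acting as pigeonholes.
With 32 × 5 = 160 tiles we could place exactly 5 in each, with no (shape, color) pair reaching 6.
One more forces some (shape, color) pair to hold 6, so 160 + 1 = 161.

161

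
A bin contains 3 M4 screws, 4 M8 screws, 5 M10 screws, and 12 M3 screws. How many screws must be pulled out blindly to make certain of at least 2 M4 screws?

The worst case draws every non-M4 screw first: 4 + 5 + 12 = 21.
The next 2 draws are then forced to be M4, giving 21 + 2 = 23.

23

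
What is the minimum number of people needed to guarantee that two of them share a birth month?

13

There are 12 months of the year acting as pigeonholes.
With 12 people we could place one in each, avoiding any repeat.
One more forces some class to hold 2, so 12 + 1 = 13.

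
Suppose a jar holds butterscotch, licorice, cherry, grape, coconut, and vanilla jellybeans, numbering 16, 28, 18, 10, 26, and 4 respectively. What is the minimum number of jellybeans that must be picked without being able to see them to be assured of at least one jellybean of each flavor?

The hardest flavor to obtain is vanilla: we could draw every other jellybean first — 102 − 4 = 98 jellybeans — without a single vanilla one.
The next draw must be vanilla, so 98 + 1 = 99.

99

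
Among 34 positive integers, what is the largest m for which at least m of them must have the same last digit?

There are 10 possible last digits, which serve as the pigeonholes.
If each of the 10 possible last digits held at most 3, the total would be at most 10 × 3 = 30 < 34, a contradiction.
So at least one holds ⌈34/10⌉ = 4.

4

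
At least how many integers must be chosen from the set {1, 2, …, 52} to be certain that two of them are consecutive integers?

Partition {1, …, 52} into 26 pairs: {1,2}, {3,4}, …, {51,52}.
Choosing 26 integers — say the 26 even numbers 2, 4, …, 52 — takes one from each pair and avoids the property.
Choosing 27 forces two into the same pair by pigeonhole, and those are consecutive. So 27.

27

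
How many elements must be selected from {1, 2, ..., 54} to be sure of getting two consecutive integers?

28

Partition {1, …, 54} into 27 pairs: {1,2}, {3,4}, …, {53,54}.
Choosing 27 integers — say the 27 even numbers 2, 4, …, 54 — takes one from each pair and avoids the property.
Choosing 28 forces two into the same pair by pigeonhole, and those are consecutive. So 28.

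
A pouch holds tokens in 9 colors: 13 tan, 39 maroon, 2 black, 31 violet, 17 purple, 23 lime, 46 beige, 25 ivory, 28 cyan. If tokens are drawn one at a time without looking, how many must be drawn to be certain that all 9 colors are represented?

223

The hardest color to obtain is black: we could draw every other token first — 224 − 2 = 222 tokens — without a single black one.
The next draw must be black, so 222 + 1 = 223.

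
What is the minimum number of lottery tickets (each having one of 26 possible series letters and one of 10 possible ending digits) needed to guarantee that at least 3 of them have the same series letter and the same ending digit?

There are 26 × 10 = 260 (series letter, ending digit) combinations acting as pigeonholes.
With 260 × 2 = 520 lottery tickets we could place exactly 2 in each, with no (series letter, ending digit) pair reaching 3.
One more forces some (series letter, ending digit) pair to hold 3, so 520 + 1 = 521.

521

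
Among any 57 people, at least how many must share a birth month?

There are 12 months of the year, which serve as the pigeonholes.
If each of the 12 months of the year held at most 4, the total would be at most 12 × 4 = 48 < 57, a contradiction.
So at least one holds ⌈57/12⌉ = 5.

5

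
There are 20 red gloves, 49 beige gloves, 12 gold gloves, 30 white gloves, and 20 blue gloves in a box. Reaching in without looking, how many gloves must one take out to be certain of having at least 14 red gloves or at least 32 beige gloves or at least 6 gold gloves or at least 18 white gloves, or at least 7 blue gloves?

Each of the 5 colors has its own threshold; avoid all of them simultaneously.
The worst case stops just short of every target: 13 red, 31 beige, 5 gold, 17 white, 6 blue — 13 + 31 + 5 + 17 + 6 = 72 gloves.
One more glove must push some color to its target, so 72 + 1 = 73.

73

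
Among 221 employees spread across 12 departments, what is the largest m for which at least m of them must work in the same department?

19

The 221 employees fall into 12 departments.
If each of the 12 departments held at most 18, the total would be at most 12 × 18 = 216 < 221, a contradiction.
So at least one holds ⌈221/12⌉ = 19.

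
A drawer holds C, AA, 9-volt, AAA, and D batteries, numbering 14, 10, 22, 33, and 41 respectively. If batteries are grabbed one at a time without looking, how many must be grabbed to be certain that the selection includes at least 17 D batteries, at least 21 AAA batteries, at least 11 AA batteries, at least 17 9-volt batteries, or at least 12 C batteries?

The worst case stops just short of every target: 11 C, 10 AA, 16 9-volt, 20 AAA, 16 D — 11 + 10 + 16 + 20 + 16 = 73 batteries.
One more battery must push some type to its target, so 73 + 1 = 74.

74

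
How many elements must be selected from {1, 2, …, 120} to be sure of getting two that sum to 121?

Partition {1, …, 120} into 60 pairs: {1,120}, {2,119}, …, {60,61}.
Choosing 60 integers — say the integers 1 through 60 — takes one from each pair and avoids the property.
Choosing 61 forces two into the same pair by pigeonhole, and those sum to 121. So 61.

61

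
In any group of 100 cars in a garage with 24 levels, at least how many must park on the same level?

5

If each of the 24 levels held at most 4, the total would be at most 24 × 4 = 96 < 100, a contradiction.
So at least one holds ⌈100/24⌉ = 5.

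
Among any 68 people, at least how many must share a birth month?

6

There are 12 months of the year, which serve as the pigeonholes.
If each of the 12 months of the year held at most 5, the total would be at most 12 × 5 = 60 < 68, a contradiction.
So at least one holds ⌈68/12⌉ = 6.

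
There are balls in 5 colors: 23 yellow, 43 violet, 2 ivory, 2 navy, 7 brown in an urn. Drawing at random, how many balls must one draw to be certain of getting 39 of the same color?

73

In the worst case we take at most 38 of each color, but all 23 yellow, all 2 ivory, all 2 navy, and all 7 brown (fewer than 38), giving 23 + 38 + 2 + 2 + 7 = 72.
One more ball then forces some color to 39, so 72 + 1 = 73.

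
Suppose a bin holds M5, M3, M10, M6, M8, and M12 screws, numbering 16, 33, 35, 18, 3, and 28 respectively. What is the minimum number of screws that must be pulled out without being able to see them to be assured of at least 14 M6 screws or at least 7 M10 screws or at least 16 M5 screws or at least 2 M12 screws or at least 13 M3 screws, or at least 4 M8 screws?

51

The worst case stops just short of every target: 15 M5, 12 M3, 6 M10, 13 M6, 3 M8, 1 M12 — 15 + 12 + 6 + 13 + 3 + 1 = 50 screws.
One more screw must push some size to its target, so 50 + 1 = 51.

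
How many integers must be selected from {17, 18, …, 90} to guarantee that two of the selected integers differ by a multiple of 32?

33

Group the integers by remainder mod 32; there are 32 residue classes, each nonempty in this range.
Choosing one from each class (32 integers) avoids any shared remainder.
One more choice must repeat a class, so two differ by a multiple of 32. Hence 32 + 1 = 33.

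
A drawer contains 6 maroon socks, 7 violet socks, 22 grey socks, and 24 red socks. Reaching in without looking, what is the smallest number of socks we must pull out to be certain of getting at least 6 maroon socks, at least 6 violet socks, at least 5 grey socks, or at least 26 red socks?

39

The worst case stops just short of every target: 5 maroon, 5 violet, 4 grey, all 24 red — 5 + 5 + 4 + 24 = 38 socks.
One more sock must push some color to its target, so 38 + 1 = 39.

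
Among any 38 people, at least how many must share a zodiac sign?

4

There are 12 zodiac signs, which serve as the pigeonholes.
If each of the 12 zodiac signs held at most 3, the total would be at most 12 × 3 = 36 < 38, a contradiction.
So at least one holds ⌈38/12⌉ = 4.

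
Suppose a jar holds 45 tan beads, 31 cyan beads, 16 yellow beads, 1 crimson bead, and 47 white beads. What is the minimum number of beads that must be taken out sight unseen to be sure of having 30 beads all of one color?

105

In the worst case we take at most 29 of each color, but all 16 yellow and all 1 crimson (fewer than 29), giving 29 + 29 + 16 + 1 + 29 = 104.
One more bead then forces some color to 30, so 104 + 1 = 105.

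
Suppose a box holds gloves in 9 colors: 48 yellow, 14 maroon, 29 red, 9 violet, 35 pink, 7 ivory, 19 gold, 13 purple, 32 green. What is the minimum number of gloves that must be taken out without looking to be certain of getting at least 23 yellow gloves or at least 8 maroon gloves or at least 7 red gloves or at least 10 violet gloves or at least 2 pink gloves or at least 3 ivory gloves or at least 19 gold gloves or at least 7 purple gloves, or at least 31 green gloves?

102

The worst case stops just short of every target: 22 yellow, 7 maroon, 6 red, 9 violet, 1 pink, 2 ivory, 18 gold, 6 purple, 30 green — 22 + 7 + 6 + 9 + 1 + 2 + 18 + 6 + 30 = 101 gloves.
One more glove must push some color to its target, so 101 + 1 = 102.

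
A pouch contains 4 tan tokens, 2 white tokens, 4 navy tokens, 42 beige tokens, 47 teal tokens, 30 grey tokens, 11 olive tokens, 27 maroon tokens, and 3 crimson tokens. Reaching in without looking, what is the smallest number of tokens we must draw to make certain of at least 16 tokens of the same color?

85

In the worst case we take at most 15 of each color, but all 4 tan, all 2 white, all 4 navy, all 11 olive, and all 3 crimson (fewer than 15), giving 4 + 2 + 4 + 15 + 15 + 15 + 11 + 15 + 3 = 84.
One more token then forces some color to 16, so 84 + 1 = 85.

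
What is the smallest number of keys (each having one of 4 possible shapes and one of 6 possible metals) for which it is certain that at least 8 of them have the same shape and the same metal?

169

There are 4 × 6 = 24 (shape, metal) combinations acting as pigeonholes.
With 24 × 7 = 168 keys we could place exactly 7 in each, with no (shape, metal) pair reaching 8.
One more forces some (shape, metal) pair to hold 8, so 168 + 1 = 169.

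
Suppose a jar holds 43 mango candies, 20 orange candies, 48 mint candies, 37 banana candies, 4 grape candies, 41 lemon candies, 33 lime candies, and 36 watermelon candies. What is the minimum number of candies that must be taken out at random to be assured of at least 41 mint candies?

To avoid mint candies as long as possible, exhaust the other 7 flavors first.
The worst case draws every non-mint candy first: 43 + 20 + 37 + 4 + 41 + 33 + 36 = 214.
The next 41 draws are then forced to be mint, giving 214 + 41 = 255.

255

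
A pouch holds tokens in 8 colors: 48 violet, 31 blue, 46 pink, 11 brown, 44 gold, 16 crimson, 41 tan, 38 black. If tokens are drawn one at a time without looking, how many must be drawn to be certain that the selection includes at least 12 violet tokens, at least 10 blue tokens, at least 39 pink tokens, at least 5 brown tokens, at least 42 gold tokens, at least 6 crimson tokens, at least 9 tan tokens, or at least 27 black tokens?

143

The worst case stops just short of every target: 11 violet, 9 blue, 38 pink, 4 brown, 41 gold, 5 crimson, 8 tan, 26 black — 11 + 9 + 38 + 4 + 41 + 5 + 8 + 26 = 142 tokens.
One more token must push some color to its target, so 142 + 1 = 143.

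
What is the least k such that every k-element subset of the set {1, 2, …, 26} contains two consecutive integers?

14

Partition {1, …, 26} into 13 pairs: {1,2}, {3,4}, …, {25,26}.
Choosing 13 integers — say the 13 even numbers 2, 4, …, 26 — takes one from each pair and avoids the property.
Choosing 14 forces two into the same pair by pigeonhole, and those are consecutive. So 14.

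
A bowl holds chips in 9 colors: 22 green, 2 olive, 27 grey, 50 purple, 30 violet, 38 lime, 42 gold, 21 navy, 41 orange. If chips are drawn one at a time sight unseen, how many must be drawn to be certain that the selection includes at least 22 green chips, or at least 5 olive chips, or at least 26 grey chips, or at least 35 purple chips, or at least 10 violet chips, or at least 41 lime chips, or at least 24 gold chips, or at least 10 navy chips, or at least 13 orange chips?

Each of the 9 colors has its own threshold; avoid all of them simultaneously.
The worst case stops just short of every target: 21 green, all 2 olive, 25 grey, 34 purple, 9 violet, all 38 lime, 23 gold, 9 navy, 12 orange — 21 + 2 + 25 + 34 + 9 + 38 + 23 + 9 + 12 = 173 chips.
One more chip must push some color to its target, so 173 + 1 = 174.

174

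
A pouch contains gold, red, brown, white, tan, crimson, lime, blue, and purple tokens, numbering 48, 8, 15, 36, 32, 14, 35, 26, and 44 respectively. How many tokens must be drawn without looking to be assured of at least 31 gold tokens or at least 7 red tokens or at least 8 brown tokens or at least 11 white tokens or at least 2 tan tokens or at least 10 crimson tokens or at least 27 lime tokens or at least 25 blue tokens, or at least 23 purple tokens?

The worst case stops just short of every target: 30 gold, 6 red, 7 brown, 10 white, 1 tan, 9 crimson, 26 lime, 24 blue, 22 purple — 30 + 6 + 7 + 10 + 1 + 9 + 26 + 24 + 22 = 135 tokens.
One more token must push some color to its target, so 135 + 1 = 136.

136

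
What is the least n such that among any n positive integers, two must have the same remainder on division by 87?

88

Two integers differ by a multiple of 87 exactly when they share a remainder mod 87.
There are 87 residue classes mod 87, so 87 integers can all lie in distinct classes.
One more integer must repeat a residue, giving a difference divisible by 87. So n = 87 + 1 = 88.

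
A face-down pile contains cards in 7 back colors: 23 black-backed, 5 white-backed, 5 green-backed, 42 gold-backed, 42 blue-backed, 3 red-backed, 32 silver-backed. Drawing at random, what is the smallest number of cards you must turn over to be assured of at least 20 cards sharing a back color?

90

Treat the 7 back colors as pigeonholes.
In the worst case we take at most 19 of each back color, but all 5 white-backed, all 5 green-backed, and all 3 red-backed (fewer than 19), giving 19 + 5 + 5 + 19 + 19 + 3 + 19 = 89.
One more card then forces some back color to 20, so 89 + 1 = 90.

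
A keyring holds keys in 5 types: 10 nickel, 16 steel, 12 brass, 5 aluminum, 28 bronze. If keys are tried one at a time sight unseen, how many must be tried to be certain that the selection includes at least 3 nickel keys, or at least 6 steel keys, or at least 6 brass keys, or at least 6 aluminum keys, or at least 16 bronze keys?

33

The worst case stops just short of every target: 2 nickel, 5 steel, 5 brass, 5 aluminum, 15 bronze — 2 + 5 + 5 + 5 + 15 = 32 keys.
One more key must push some type to its target, so 32 + 1 = 33.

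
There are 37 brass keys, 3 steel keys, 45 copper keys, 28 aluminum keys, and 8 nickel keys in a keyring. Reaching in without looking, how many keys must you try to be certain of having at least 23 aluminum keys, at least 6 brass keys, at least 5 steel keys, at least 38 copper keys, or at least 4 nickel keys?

The worst case stops just short of every target: 5 brass, all 3 steel, 37 copper, 22 aluminum, 3 nickel — 5 + 3 + 37 + 22 + 3 = 70 keys.
One more key must push some type to its target, so 70 + 1 = 71.

71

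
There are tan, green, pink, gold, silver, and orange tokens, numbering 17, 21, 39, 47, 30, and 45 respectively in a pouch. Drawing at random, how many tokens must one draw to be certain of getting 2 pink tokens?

To avoid pink tokens as long as possible, exhaust the other 5 colors first.
The worst case draws every non-pink token first: 17 + 21 + 47 + 30 + 45 = 160.
The next 2 draws are then forced to be pink, giving 160 + 2 = 162.

162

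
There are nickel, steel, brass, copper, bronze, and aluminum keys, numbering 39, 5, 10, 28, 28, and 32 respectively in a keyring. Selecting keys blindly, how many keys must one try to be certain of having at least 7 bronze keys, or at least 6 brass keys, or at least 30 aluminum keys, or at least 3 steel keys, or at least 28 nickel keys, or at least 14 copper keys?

The worst case stops just short of every target: 27 nickel, 2 steel, 5 brass, 13 copper, 6 bronze, 29 aluminum — 27 + 2 + 5 + 13 + 6 + 29 = 82 keys.
One more key must push some type to its target, so 82 + 1 = 83.

83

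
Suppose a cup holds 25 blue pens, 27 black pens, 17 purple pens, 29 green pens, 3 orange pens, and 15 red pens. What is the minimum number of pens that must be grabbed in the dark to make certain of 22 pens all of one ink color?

In the worst case we take at most 21 of each ink color, but all 17 purple, all 3 orange, and all 15 red (fewer than 21), giving 21 + 21 + 17 + 21 + 3 + 15 = 98.
One more pen then forces some ink color to 22, so 98 + 1 = 99.

99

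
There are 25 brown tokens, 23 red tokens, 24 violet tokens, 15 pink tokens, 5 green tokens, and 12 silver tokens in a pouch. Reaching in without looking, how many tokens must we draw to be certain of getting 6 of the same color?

The worst case takes 5 tokens of each color without reaching 6 of any: 6 × 5 = 30.
The next token must bring some color to 6, so 30 + 1 = 31.

31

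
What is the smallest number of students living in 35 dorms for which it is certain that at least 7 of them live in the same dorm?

There are 35 dorms acting as pigeonholes.
With 35 × 6 = 210 students we could place exactly 6 in each, with no class reaching 7.
One more forces some class to hold 7, so 210 + 1 = 211.

211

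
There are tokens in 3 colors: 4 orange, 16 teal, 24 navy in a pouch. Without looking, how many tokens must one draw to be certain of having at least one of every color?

The hardest color to obtain is orange: we could draw every other token first — 44 − 4 = 40 tokens — without a single orange one.
The next draw must be orange, so 40 + 1 = 41.

41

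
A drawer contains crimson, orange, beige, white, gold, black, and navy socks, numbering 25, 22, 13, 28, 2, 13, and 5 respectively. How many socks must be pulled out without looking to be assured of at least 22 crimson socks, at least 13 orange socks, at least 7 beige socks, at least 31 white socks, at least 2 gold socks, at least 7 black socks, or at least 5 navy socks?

Each of the 7 colors has its own threshold; avoid all of them simultaneously.
The worst case stops just short of every target: 21 crimson, 12 orange, 6 beige, all 28 white, 1 gold, 6 black, 4 navy — 21 + 12 + 6 + 28 + 1 + 6 + 4 = 78 socks.
One more sock must push some color to its target, so 78 + 1 = 79.

79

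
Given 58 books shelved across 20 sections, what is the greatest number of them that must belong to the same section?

The 58 books fall into 20 sections.
If each of the 20 sections held at most 2, the total would be at most 20 × 2 = 40 < 58, a contradiction.
So at least one holds ⌈58/20⌉ = 3.

3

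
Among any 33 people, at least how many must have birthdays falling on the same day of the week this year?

5

There are 7 days of the week, which serve as the pigeonholes.
If each of the 7 days of the week held at most 4, the total would be at most 7 × 4 = 28 < 33, a contradiction.
So at least one holds ⌈33/7⌉ = 5.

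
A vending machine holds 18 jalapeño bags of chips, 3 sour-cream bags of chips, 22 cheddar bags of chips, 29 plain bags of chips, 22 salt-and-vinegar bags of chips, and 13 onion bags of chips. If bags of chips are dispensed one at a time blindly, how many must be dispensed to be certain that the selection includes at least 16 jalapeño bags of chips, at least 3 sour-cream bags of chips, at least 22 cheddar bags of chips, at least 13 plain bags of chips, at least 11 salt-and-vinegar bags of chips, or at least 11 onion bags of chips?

The worst case stops just short of every target: 15 jalapeño, 2 sour-cream, 21 cheddar, 12 plain, 10 salt-and-vinegar, 10 onion — 15 + 2 + 21 + 12 + 10 + 10 = 70 bags of chips.
One more bag of chips must push some flavor to its target, so 70 + 1 = 71.

71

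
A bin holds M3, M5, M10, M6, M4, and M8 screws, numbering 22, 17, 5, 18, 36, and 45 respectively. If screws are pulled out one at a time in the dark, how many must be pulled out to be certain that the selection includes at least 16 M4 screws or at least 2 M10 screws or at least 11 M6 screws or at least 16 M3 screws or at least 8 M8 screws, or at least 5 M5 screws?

53

Each of the 6 sizes has its own threshold; avoid all of them simultaneously.
The worst case stops just short of every target: 15 M3, 4 M5, 1 M10, 10 M6, 15 M4, 7 M8 — 15 + 4 + 1 + 10 + 15 + 7 = 52 screws.
One more screw must push some size to its target, so 52 + 1 = 53.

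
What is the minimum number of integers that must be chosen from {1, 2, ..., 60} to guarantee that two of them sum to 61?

31

Partition {1, …, 60} into 30 pairs: {1,60}, {2,59}, …, {30,31}.
Choosing 30 integers — say the integers 1 through 30 — takes one from each pair and avoids the property.
Choosing 31 forces two into the same pair by pigeonhole, and those sum to 61. So 31.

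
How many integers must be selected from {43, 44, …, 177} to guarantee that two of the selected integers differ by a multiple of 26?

27

Group the integers by remainder mod 26; there are 26 residue classes, each nonempty in this range.
Choosing one from each class (26 integers) avoids any shared remainder.
One more choice must repeat a class, so two differ by a multiple of 26. Hence 26 + 1 = 27.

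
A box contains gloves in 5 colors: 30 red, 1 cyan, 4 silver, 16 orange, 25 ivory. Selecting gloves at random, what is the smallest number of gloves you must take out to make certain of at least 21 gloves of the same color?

In the worst case we take at most 20 of each color, but all 1 cyan, all 4 silver, and all 16 orange (fewer than 20), giving 20 + 1 + 4 + 16 + 20 = 61.
One more glove then forces some color to 21, so 61 + 1 = 62.

62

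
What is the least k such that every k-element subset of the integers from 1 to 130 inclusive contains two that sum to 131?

Partition {1, …, 130} into 65 pairs: {1,130}, {2,129}, …, {65,66}.
Choosing 65 integers — say the integers 1 through 65 — takes one from each pair and avoids the property.
Choosing 66 forces two into the same pair by pigeonhole, and those sum to 131. So 66.

66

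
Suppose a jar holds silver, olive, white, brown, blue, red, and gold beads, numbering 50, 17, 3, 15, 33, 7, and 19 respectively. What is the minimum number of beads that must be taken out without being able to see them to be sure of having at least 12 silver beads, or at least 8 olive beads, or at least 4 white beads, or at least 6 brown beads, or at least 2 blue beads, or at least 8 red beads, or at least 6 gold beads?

Each of the 7 colors has its own threshold; avoid all of them simultaneously.
The worst case stops just short of every target: 11 silver, 7 olive, 3 white, 5 brown, 1 blue, 7 red, 5 gold — 11 + 7 + 3 + 5 + 1 + 7 + 5 = 39 beads.
One more bead must push some color to its target, so 39 + 1 = 40.

40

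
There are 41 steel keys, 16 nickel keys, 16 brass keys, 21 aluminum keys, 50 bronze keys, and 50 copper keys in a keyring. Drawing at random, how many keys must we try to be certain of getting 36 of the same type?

159

Treat the 6 types as pigeonholes.
In the worst case we take at most 35 of each type, but all 16 nickel, all 16 brass, and all 21 aluminum (fewer than 35), giving 35 + 16 + 16 + 21 + 35 + 35 = 158.
One more key then forces some type to 36, so 158 + 1 = 159.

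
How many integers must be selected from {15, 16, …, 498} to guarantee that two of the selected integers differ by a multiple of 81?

Group the integers by remainder mod 81; there are 81 residue classes, each nonempty in this range.
Choosing one from each class (81 integers) avoids any shared remainder.
One more choice must repeat a class, so two differ by a multiple of 81. Hence 81 + 1 = 82.

82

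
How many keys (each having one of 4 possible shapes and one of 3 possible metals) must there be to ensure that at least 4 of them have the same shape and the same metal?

37

There are 4 × 3 = 12 (shape, metal) combinations acting as pigeonholes.
With 12 × 3 = 36 keys we could place exactly 3 in each, with no (shape, metal) pair reaching 4.
One more forces some (shape, metal) pair to hold 4, so 36 + 1 = 37.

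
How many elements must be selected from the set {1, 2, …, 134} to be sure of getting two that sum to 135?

Partition {1, …, 134} into 67 pairs: {1,134}, {2,133}, …, {67,68}.
Choosing 67 integers — say the integers 1 through 67 — takes one from each pair and avoids the property.
Choosing 68 forces two into the same pair by pigeonhole, and those sum to 135. So 68.

68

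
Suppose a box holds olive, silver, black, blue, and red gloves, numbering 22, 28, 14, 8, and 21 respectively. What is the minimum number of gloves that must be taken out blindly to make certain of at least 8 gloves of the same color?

36

Treat the 5 colors as pigeonholes.
The worst case takes 7 gloves of each color without reaching 8 of any: 5 × 7 = 35.
The next glove must bring some color to 8, so 35 + 1 = 36.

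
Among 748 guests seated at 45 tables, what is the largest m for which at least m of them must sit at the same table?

If each of the 45 tables held at most 16, the total would be at most 45 × 16 = 720 < 748, a contradiction.
So at least one holds ⌈748/45⌉ = 17.

17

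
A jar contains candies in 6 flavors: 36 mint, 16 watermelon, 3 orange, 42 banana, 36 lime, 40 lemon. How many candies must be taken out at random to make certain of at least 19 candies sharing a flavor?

92

In the worst case we take at most 18 of each flavor, but all 16 watermelon and all 3 orange (fewer than 18), giving 18 + 16 + 3 + 18 + 18 + 18 = 91.
One more candy then forces some flavor to 19, so 91 + 1 = 92.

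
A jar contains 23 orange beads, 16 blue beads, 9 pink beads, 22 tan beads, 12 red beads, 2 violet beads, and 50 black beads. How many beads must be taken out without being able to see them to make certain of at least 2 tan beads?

The worst case draws every non-tan bead first: 23 + 16 + 9 + 12 + 2 + 50 = 112.
The next 2 draws are then forced to be tan, giving 112 + 2 = 114.

114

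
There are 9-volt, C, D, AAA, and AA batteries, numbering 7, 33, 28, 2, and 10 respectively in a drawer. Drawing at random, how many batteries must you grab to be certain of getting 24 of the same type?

In the worst case we take at most 23 of each type, but all 7 9-volt, all 2 AAA, and all 10 AA (fewer than 23), giving 7 + 23 + 23 + 2 + 10 = 65.
One more battery then forces some type to 24, so 65 + 1 = 66.

66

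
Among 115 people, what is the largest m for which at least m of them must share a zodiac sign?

10

The 115 people fall into 12 zodiac signs.
If each of the 12 zodiac signs held at most 9, the total would be at most 12 × 9 = 108 < 115, a contradiction.
So at least one holds ⌈115/12⌉ = 10.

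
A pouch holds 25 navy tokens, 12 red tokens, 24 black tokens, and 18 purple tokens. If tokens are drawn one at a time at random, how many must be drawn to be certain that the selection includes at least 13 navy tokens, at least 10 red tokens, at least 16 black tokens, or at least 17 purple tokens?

53

The worst case stops just short of every target: 12 navy, 9 red, 15 black, 16 purple — 12 + 9 + 15 + 16 = 52 tokens.
One more token must push some color to its target, so 52 + 1 = 53.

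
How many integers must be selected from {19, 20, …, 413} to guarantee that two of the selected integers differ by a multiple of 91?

92

Group the integers by remainder mod 91; there are 91 residue classes, each nonempty in this range.
Choosing one from each class (91 integers) avoids any shared remainder.
One more choice must repeat a class, so two differ by a multiple of 91. Hence 91 + 1 = 92.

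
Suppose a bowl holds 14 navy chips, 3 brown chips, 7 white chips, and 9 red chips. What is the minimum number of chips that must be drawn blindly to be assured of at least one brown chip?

31

The worst case draws every non-brown chip first: 14 + 7 + 9 = 30.
The next draw is then forced to be brown, giving 30 + 1 = 31.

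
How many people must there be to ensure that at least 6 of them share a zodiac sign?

61

There are 12 zodiac signs acting as pigeonholes.
With 12 × 5 = 60 people we could place exactly 5 in each, with no class reaching 6.
One more forces some class to hold 6, so 60 + 1 = 61.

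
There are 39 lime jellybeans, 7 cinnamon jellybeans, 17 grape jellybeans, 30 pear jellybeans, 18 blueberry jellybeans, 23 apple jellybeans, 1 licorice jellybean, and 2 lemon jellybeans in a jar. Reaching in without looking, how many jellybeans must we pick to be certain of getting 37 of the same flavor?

In the worst case we take at most 36 of each flavor, but all 7 cinnamon, all 17 grape, all 30 pear, all 18 blueberry, all 23 apple, all 1 licorice, and all 2 lemon (fewer than 36), giving 36 + 7 + 17 + 30 + 18 + 23 + 1 + 2 = 134.
One more jellybean then forces some flavor to 37, so 134 + 1 = 135.

135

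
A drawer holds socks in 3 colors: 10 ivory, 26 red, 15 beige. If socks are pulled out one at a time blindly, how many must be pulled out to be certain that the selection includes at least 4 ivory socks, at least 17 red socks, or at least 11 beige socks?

30

Each of the 3 colors has its own threshold; avoid all of them simultaneously.
The worst case stops just short of every target: 3 ivory, 16 red, 10 beige — 3 + 16 + 10 = 29 socks.
One more sock must push some color to its target, so 29 + 1 = 30.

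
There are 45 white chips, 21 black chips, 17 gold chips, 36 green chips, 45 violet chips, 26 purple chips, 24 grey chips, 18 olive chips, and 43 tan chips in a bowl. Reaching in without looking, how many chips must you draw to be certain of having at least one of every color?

The hardest color to obtain is gold: we could draw every other chip first — 275 − 17 = 258 chips — without a single gold one.
The next draw must be gold, so 258 + 1 = 259.

259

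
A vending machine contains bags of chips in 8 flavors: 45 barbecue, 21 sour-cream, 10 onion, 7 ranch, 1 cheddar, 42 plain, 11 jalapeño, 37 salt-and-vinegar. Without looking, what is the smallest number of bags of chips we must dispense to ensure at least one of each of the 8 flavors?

174

The hardest flavor to obtain is cheddar: we could draw every other bag of chips first — 174 − 1 = 173 bags of chips — without a single cheddar one.
The next draw must be cheddar, so 173 + 1 = 174.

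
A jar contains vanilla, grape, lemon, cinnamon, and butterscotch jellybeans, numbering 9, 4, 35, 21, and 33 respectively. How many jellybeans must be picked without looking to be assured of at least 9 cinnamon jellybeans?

To avoid cinnamon jellybeans as long as possible, exhaust the other 4 flavors first.
The worst case draws every non-cinnamon jellybean first: 9 + 4 + 35 + 33 = 81.
The next 9 draws are then forced to be cinnamon, giving 81 + 9 = 90.

90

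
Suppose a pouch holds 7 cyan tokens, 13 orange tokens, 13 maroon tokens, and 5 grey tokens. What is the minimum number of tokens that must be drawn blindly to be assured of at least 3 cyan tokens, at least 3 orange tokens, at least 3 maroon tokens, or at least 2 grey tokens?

Each of the 4 colors has its own threshold; avoid all of them simultaneously.
The worst case stops just short of every target: 2 cyan, 2 orange, 2 maroon, 1 grey — 2 + 2 + 2 + 1 = 7 tokens.
One more token must push some color to its target, so 7 + 1 = 8.

8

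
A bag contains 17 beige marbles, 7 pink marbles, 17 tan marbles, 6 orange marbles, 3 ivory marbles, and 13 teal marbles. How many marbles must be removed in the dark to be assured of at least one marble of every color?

The hardest color to obtain is ivory: we could draw every other marble first — 63 − 3 = 60 marbles — without a single ivory one.
The next draw must be ivory, so 60 + 1 = 61.

61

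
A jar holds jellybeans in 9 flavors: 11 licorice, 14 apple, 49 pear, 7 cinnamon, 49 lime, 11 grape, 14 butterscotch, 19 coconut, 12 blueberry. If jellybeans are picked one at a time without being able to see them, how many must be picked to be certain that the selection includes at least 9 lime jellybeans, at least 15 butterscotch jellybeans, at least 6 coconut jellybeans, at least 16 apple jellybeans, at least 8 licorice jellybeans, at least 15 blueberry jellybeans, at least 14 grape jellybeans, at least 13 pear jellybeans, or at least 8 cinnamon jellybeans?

Each of the 9 flavors has its own threshold; avoid all of them simultaneously.
The worst case stops just short of every target: 7 licorice, all 14 apple, 12 pear, 7 cinnamon, 8 lime, all 11 grape, 14 butterscotch, 5 coconut, all 12 blueberry — 7 + 14 + 12 + 7 + 8 + 11 + 14 + 5 + 12 = 90 jellybeans.
One more jellybean must push some flavor to its target, so 90 + 1 = 91.

91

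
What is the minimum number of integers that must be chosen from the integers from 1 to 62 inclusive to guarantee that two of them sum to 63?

32

Partition {1, …, 62} into 31 pairs: {1,62}, {2,61}, …, {31,32}.
Choosing 31 integers — say the integers 1 through 31 — takes one from each pair and avoids the property.
Choosing 32 forces two into the same pair by pigeonhole, and those sum to 63. So 32.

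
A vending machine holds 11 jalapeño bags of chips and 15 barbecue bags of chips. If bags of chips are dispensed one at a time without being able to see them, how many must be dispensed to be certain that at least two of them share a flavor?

The worst case takes 1 bag of chips of each flavor without reaching 2 of any: 2 × 1 = 2.
The next bag of chips must bring some flavor to 2, so 2 + 1 = 3.

3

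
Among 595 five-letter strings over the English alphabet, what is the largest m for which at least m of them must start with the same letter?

23

The 595 five-letter strings over the English alphabet fall into 26 possible first letters.
If each of the 26 possible first letters held at most 22, the total would be at most 26 × 22 = 572 < 595, a contradiction.
So at least one holds ⌈595/26⌉ = 23.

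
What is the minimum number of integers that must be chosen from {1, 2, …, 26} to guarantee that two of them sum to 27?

14

Partition {1, …, 26} into 13 pairs: {1,26}, {2,25}, …, {13,14}.
Choosing 13 integers — say the integers 1 through 13 — takes one from each pair and avoids the property.
Choosing 14 forces two into the same pair by pigeonhole, and those sum to 27. So 14.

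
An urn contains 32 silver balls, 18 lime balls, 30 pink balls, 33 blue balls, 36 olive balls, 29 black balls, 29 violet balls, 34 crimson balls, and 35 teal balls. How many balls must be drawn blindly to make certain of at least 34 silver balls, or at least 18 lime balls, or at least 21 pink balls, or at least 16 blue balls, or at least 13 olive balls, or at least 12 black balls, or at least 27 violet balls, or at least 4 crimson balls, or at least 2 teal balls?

The worst case stops just short of every target: all 32 silver, 17 lime, 20 pink, 15 blue, 12 olive, 11 black, 26 violet, 3 crimson, 1 teal — 32 + 17 + 20 + 15 + 12 + 11 + 26 + 3 + 1 = 137 balls.
One more ball must push some color to its target, so 137 + 1 = 138.

138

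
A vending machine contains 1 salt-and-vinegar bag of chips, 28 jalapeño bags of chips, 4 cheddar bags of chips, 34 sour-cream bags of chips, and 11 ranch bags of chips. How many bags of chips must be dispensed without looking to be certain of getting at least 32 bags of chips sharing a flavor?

In the worst case we take at most 31 of each flavor, but all 1 salt-and-vinegar, all 28 jalapeño, all 4 cheddar, and all 11 ranch (fewer than 31), giving 1 + 28 + 4 + 31 + 11 = 75.
One more bag of chips then forces some flavor to 32, so 75 + 1 = 76.

76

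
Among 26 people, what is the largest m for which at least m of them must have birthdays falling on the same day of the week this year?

There are 7 days of the week, which serve as the pigeonholes.
If each of the 7 days of the week held at most 3, the total would be at most 7 × 3 = 21 < 26, a contradiction.
So at least one holds ⌈26/7⌉ = 4.

4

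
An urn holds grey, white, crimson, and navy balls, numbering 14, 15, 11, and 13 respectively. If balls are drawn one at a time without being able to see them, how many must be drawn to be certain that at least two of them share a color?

Treat the 4 colors as pigeonholes.
The worst case takes 1 ball of each color without reaching 2 of any: 4 × 1 = 4.
The next ball must bring some color to 2, so 4 + 1 = 5.

5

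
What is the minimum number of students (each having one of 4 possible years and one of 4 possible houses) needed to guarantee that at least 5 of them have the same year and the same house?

65

There are 4 × 4 = 16 (year, house) combinations acting as pigeonholes.
With 16 × 4 = 64 students we could place exactly 4 in each, with no (year, house) pair reaching 5.
One more forces some (year, house) pair to hold 5, so 64 + 1 = 65.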